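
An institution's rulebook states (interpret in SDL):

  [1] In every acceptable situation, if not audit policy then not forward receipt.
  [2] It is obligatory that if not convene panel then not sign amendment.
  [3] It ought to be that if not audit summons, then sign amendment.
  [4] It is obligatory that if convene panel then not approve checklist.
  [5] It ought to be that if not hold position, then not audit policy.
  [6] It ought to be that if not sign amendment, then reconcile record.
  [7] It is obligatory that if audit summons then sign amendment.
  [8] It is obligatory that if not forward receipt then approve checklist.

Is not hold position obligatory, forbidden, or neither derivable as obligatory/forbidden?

Forbidden

Premises 7 and 3 are O(audit_summons → sign_amendment) and O(¬audit_summons → sign_amendment); every ideal world satisfies audit_summons or ¬audit_summons, so in either case sign_amendment holds — hence O(sign_amendment).
Premise 2 is O(¬convene_panel → ¬sign_amendment); contrapositively O(sign_amendment → convene_panel). Since O(sign_amendment) holds, K gives O(convene_panel).
Applying K to premise 4 (O(convene_panel → ¬approve_checklist)) and O(convene_panel) yields O(¬approve_checklist).
The contrapositive of premise 8 (O(¬forward_receipt → approve_checklist)) is O(¬approve_checklist → forward_receipt), and O(¬approve_checklist) is already established, so O(forward_receipt).
Premise 1, O(¬audit_policy → ¬forward_receipt), contraposes to O(forward_receipt → audit_policy); with O(forward_receipt) we get O(audit_policy).
Premise 5 is O(¬hold_position → ¬audit_policy); contrapositively O(audit_policy → hold_position). Since O(audit_policy) holds, K gives O(hold_position).
Premise 6 does not contribute to this derivation.
Thus O(hold_position), which is F(¬hold_position): ¬hold_position is forbidden.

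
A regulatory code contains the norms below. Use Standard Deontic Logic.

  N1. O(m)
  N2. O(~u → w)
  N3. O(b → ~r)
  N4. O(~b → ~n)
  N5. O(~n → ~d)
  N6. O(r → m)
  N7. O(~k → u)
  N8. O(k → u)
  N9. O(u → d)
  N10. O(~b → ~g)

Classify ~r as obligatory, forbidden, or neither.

Obligatory

Premises 7 and 8 are O(~k → u) and O(k → u); every ideal world satisfies ~k or k, so in either case u holds — hence O(u).
With premise 9, O(u → d), the K-axiom yields O(d).
The contrapositive of premise 5 (O(~n → ~d)) is O(d → n), and O(d) is already established, so O(n).
Premise 4 is O(~b → ~n); contrapositively O(n → b). Since O(n) holds, K gives O(b).
From O(b) and premise 3, O(b → ~r), we obtain O(~r).
Premises 1, 2, 6, 10 do not contribute to this derivation.
Hence ~r is obligatory.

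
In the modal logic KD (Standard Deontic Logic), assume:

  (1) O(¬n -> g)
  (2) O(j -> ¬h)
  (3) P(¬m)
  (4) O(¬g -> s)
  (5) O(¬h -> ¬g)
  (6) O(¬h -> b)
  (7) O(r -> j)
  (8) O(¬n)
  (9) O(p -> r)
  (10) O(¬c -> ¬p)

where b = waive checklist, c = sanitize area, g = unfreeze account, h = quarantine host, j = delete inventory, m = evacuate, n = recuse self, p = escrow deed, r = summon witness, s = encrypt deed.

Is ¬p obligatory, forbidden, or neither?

Obligatory

From premise 8 we have O(¬n).
Applying K to premise 1 (O(¬n -> g)) and O(¬n) yields O(g).
Premise 5, O(¬h -> ¬g), contraposes to O(g -> h); with O(g) we get O(h).
Premise 2, O(j -> ¬h), contraposes to O(h -> ¬j); with O(h) we get O(¬j).
The contrapositive of premise 7 (O(r -> j)) is O(¬j -> ¬r), and O(¬j) is already established, so O(¬r).
Premise 9, O(p -> r), contraposes to O(¬r -> ¬p); with O(¬r) we get O(¬p).
Premises 3, 4, 6, 10 do not contribute to this derivation.
Hence ¬p is obligatory.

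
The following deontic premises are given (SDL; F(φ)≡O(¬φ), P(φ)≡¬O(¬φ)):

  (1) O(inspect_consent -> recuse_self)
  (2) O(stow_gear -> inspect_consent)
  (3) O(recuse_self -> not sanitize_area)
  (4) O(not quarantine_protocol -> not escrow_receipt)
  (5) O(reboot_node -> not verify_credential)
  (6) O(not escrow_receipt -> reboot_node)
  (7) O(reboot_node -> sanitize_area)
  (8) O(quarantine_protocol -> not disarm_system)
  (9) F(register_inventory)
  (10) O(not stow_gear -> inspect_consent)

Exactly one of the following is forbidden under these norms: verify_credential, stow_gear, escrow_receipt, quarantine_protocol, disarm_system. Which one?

Premises 2 and 10 are O(stow_gear -> inspect_consent) and O(not stow_gear -> inspect_consent); every ideal world satisfies stow_gear or not stow_gear, so in either case inspect_consent holds — hence O(inspect_consent).
From O(inspect_consent) and premise 1, O(inspect_consent -> recuse_self), we obtain O(recuse_self).
From O(recuse_self) and premise 3, O(recuse_self -> not sanitize_area), we obtain O(not sanitize_area).
Premise 7 is O(reboot_node -> sanitize_area); contrapositively O(not sanitize_area -> not reboot_node). Since O(not sanitize_area) holds, K gives O(not reboot_node).
Premise 6, O(not escrow_receipt -> reboot_node), contraposes to O(not reboot_node -> escrow_receipt); with O(not reboot_node) we get O(escrow_receipt).
The contrapositive of premise 4 (O(not quarantine_protocol -> not escrow_receipt)) is O(escrow_receipt -> quarantine_protocol), and O(escrow_receipt) is already established, so O(quarantine_protocol).
With premise 8, O(quarantine_protocol -> not disarm_system), the K-axiom yields O(not disarm_system).
So O(not disarm_system) holds, i.e. disarm_system is forbidden. None of the other listed options is forbidden under the premises.

disarm_system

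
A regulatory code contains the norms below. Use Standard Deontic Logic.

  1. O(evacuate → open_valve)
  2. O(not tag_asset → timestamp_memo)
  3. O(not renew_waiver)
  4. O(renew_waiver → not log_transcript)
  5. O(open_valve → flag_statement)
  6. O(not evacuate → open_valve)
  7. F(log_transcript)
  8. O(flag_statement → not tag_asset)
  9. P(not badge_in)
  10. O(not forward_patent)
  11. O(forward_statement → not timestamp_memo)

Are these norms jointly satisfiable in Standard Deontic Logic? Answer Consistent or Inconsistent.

Consistent

Premise 4 is O(renew_waiver → not log_transcript); even if O(not log_transcript) held, inferring O(renew_waiver) would be affirming the consequent — invalid.
So O(renew_waiver) is not derivable, and the apparent clash with O(not renew_waiver) does not arise.
A world satisfying every obligation exists (e.g. badge_in=false, evacuate=false, flag_statement=true, forward_patent=false, forward_statement=false, log_transcript=false, open_valve=true, renew_waiver=false, tag_asset=false, timestamp_memo=true); no atom is both obligatory and forbidden, so the set is consistent.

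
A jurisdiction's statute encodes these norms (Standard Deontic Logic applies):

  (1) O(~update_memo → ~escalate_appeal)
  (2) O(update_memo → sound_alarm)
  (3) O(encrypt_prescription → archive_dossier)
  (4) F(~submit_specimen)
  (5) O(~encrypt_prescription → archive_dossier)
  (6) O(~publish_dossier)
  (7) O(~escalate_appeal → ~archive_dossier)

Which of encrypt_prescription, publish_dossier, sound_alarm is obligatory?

Premises 3 and 5 cover both cases: O(encrypt_prescription → archive_dossier) and O(~encrypt_prescription → archive_dossier). Since encrypt_prescription ∨ ~encrypt_prescription is a tautology, O(archive_dossier) follows.
The contrapositive of premise 7 (O(~escalate_appeal → ~archive_dossier)) is O(archive_dossier → escalate_appeal), and O(archive_dossier) is already established, so O(escalate_appeal).
Premise 1 is O(~update_memo → ~escalate_appeal); contrapositively O(escalate_appeal → update_memo). Since O(escalate_appeal) holds, K gives O(update_memo).
Premise 2 is O(update_memo → sound_alarm); since O(update_memo), deontic closure gives O(sound_alarm).
So O(sound_alarm) holds — sound_alarm is obligatory. None of the other listed options is made obligatory by any chain of premises.

sound_alarm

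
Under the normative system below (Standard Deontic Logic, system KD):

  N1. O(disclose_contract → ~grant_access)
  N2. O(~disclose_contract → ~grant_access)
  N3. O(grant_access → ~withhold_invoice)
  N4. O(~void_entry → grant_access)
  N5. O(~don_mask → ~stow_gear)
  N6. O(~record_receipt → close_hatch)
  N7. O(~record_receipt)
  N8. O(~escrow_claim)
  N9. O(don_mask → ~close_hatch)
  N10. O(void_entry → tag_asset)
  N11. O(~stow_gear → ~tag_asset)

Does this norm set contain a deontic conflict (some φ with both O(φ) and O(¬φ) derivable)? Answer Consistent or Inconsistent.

By case analysis on disclose_contract: premise 1 gives O(disclose_contract → ~grant_access) and premise 2 gives O(~disclose_contract → ~grant_access), so O(~grant_access) either way.
Premise 4, O(~void_entry → grant_access), contraposes to O(~grant_access → void_entry); with O(~grant_access) we get O(void_entry).
With premise 10, O(void_entry → tag_asset), the K-axiom yields O(tag_asset).
Premise 11 is O(~stow_gear → ~tag_asset); contrapositively O(tag_asset → stow_gear). Since O(tag_asset) holds, K gives O(stow_gear).
Premise 5 is O(~don_mask → ~stow_gear); contrapositively O(stow_gear → don_mask). Since O(stow_gear) holds, K gives O(don_mask).
From O(don_mask) and premise 9, O(don_mask → ~close_hatch), we obtain O(~close_hatch).
Premise 6, O(~record_receipt → close_hatch), contraposes to O(~close_hatch → record_receipt); with O(~close_hatch) we get O(record_receipt).
However, premise 7 gives O(~record_receipt).
We now have both O(record_receipt) and O(~record_receipt) — record_receipt is simultaneously obligatory and forbidden, violating the D-axiom.

Inconsistent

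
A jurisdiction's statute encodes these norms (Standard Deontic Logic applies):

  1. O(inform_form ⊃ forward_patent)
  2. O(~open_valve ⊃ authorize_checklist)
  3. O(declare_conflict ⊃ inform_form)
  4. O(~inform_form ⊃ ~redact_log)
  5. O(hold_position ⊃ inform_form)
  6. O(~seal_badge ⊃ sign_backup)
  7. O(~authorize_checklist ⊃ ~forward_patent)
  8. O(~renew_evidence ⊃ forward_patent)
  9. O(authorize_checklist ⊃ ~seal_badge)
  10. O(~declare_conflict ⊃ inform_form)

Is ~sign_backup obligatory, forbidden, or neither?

Premises 3 and 10 are O(declare_conflict ⊃ inform_form) and O(~declare_conflict ⊃ inform_form); every ideal world satisfies declare_conflict or ~declare_conflict, so in either case inform_form holds — hence O(inform_form).
From O(inform_form) and premise 1, O(inform_form ⊃ forward_patent), we obtain O(forward_patent).
The contrapositive of premise 7 (O(~authorize_checklist ⊃ ~forward_patent)) is O(forward_patent ⊃ authorize_checklist), and O(forward_patent) is already established, so O(authorize_checklist).
Premise 9 is O(authorize_checklist ⊃ ~seal_badge); since O(authorize_checklist), deontic closure gives O(~seal_badge).
From O(~seal_badge) and premise 6, O(~seal_badge ⊃ sign_backup), we obtain O(sign_backup).
Premises 2, 4, 5, 8 do not contribute to this derivation.
Thus O(sign_backup), which is F(~sign_backup): ~sign_backup is forbidden.

Forbidden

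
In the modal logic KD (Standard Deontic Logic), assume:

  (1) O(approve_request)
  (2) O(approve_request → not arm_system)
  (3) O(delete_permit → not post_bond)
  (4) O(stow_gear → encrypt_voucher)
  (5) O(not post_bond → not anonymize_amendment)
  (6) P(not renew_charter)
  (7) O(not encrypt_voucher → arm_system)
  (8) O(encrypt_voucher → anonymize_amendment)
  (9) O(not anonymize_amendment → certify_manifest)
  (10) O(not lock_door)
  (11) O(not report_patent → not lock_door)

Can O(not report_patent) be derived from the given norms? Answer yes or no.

Premise 11 is O(not report_patent → not lock_door); even if O(not lock_door) held, inferring O(not report_patent) would be affirming the consequent — invalid.
No other premise forces O(not report_patent). An ideal world satisfying every premise can still have not report_patent false, so O(not report_patent) is not derivable.

No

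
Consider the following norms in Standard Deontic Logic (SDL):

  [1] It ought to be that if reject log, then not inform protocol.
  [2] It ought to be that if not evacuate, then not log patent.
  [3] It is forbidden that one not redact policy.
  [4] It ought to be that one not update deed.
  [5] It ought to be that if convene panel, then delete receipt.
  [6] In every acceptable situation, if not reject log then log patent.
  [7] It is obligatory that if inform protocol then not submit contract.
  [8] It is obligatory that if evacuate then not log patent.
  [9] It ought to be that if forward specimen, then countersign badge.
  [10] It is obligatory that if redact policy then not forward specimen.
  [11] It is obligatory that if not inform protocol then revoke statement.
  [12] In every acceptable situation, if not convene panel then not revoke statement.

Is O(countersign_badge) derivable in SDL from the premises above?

No

Premise 9 is O(forward_specimen → countersign_badge), but O(forward_specimen) is not derivable from the premises, so it does not yield O(countersign_badge).
No other premise forces O(countersign_badge). An ideal world satisfying every premise can still have countersign_badge false, so O(countersign_badge) is not derivable.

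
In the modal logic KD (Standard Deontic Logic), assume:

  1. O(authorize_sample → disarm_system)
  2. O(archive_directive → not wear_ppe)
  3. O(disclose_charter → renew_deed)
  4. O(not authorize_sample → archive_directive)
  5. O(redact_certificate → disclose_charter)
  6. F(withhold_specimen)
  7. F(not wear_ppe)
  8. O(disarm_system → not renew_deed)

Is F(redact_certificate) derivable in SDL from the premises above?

Yes

F(not wear_ppe) at premise 7 means O(wear_ppe).
Premise 2, O(archive_directive → not wear_ppe), contraposes to O(wear_ppe → not archive_directive); with O(wear_ppe) we get O(not archive_directive).
Premise 4, O(not authorize_sample → archive_directive), contraposes to O(not archive_directive → authorize_sample); with O(not archive_directive) we get O(authorize_sample).
Premise 1 is O(authorize_sample → disarm_system); since O(authorize_sample), deontic closure gives O(disarm_system).
Premise 8 is O(disarm_system → not renew_deed); since O(disarm_system), deontic closure gives O(not renew_deed).
Premise 3, O(disclose_charter → renew_deed), contraposes to O(not renew_deed → not disclose_charter); with O(not renew_deed) we get O(not disclose_charter).
Premise 5, O(redact_certificate → disclose_charter), contraposes to O(not disclose_charter → not redact_certificate); with O(not disclose_charter) we get O(not redact_certificate).
Premise 6 does not contribute to this derivation.
So O(not redact_certificate) holds, i.e. F(redact_certificate). The claim follows.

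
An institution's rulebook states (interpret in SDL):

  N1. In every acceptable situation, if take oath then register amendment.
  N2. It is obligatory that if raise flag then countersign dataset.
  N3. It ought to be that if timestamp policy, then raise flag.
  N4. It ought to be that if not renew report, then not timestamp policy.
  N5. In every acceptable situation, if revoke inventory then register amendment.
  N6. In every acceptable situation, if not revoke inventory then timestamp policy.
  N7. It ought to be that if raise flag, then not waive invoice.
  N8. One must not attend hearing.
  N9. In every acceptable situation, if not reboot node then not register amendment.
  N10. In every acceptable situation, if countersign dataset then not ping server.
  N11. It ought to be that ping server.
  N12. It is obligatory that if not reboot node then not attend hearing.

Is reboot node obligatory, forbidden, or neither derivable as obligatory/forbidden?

Premise 11 states O(ping_server) outright.
Premise 10 is O(countersign_dataset → ¬ping_server); contrapositively O(ping_server → ¬countersign_dataset). Since O(ping_server) holds, K gives O(¬countersign_dataset).
The contrapositive of premise 2 (O(raise_flag → countersign_dataset)) is O(¬countersign_dataset → ¬raise_flag), and O(¬countersign_dataset) is already established, so O(¬raise_flag).
Premise 3, O(timestamp_policy → raise_flag), contraposes to O(¬raise_flag → ¬timestamp_policy); with O(¬raise_flag) we get O(¬timestamp_policy).
Premise 6 is O(¬revoke_inventory → timestamp_policy); contrapositively O(¬timestamp_policy → revoke_inventory). Since O(¬timestamp_policy) holds, K gives O(revoke_inventory).
Applying K to premise 5 (O(revoke_inventory → register_amendment)) and O(revoke_inventory) yields O(register_amendment).
Premise 9, O(¬reboot_node → ¬register_amendment), contraposes to O(register_amendment → reboot_node); with O(register_amendment) we get O(reboot_node).
Premises 1, 4, 7, 8, 12 do not contribute to this derivation.
Hence reboot_node is obligatory.

Obligatory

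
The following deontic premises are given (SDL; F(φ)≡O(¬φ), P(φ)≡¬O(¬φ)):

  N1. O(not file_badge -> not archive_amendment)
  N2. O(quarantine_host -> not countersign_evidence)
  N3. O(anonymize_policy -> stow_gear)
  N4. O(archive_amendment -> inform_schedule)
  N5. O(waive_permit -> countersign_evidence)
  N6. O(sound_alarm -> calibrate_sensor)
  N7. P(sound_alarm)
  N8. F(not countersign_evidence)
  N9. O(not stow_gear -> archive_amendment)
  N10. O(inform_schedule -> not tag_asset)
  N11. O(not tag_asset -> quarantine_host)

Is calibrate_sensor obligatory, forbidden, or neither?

Premise 6 is O(sound_alarm -> calibrate_sensor), but O(sound_alarm) is not derivable from the premises (the permission P(sound_alarm) asserts only not O(not sound_alarm), not O(sound_alarm)), so it does not yield O(calibrate_sensor).
No premise or chain of K-axiom applications forces O(calibrate_sensor), and none forces O(not calibrate_sensor). So calibrate_sensor is neither obligatory nor forbidden under these norms.

Neither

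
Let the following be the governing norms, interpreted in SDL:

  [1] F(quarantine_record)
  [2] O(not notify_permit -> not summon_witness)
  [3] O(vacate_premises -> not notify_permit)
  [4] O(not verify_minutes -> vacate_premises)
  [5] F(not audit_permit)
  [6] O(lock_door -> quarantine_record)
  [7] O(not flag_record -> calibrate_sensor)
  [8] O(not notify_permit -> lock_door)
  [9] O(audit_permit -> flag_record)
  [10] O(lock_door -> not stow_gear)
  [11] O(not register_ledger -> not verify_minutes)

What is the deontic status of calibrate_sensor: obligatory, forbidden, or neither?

Premise 7 is O(not flag_record -> calibrate_sensor), but O(not flag_record) is not derivable from the premises, so it does not yield O(calibrate_sensor).
No premise or chain of K-axiom applications forces O(calibrate_sensor), and none forces O(not calibrate_sensor). So calibrate_sensor is neither obligatory nor forbidden under these norms.

Neither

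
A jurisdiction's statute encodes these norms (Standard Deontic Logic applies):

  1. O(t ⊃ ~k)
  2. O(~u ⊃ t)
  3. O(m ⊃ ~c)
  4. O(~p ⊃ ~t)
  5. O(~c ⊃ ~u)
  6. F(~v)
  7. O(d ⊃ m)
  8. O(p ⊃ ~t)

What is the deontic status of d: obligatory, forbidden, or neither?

By case analysis on ~p: premise 4 gives O(~p ⊃ ~t) and premise 8 gives O(p ⊃ ~t), so O(~t) either way.
Premise 2, O(~u ⊃ t), contraposes to O(~t ⊃ u); with O(~t) we get O(u).
The contrapositive of premise 5 (O(~c ⊃ ~u)) is O(u ⊃ c), and O(u) is already established, so O(c).
Premise 3 is O(m ⊃ ~c); contrapositively O(c ⊃ ~m). Since O(c) holds, K gives O(~m).
Premise 7 is O(d ⊃ m); contrapositively O(~m ⊃ ~d). Since O(~m) holds, K gives O(~d).
Premises 1, 6 do not contribute to this derivation.
Thus O(~d), which is F(d): d is forbidden.

Forbidden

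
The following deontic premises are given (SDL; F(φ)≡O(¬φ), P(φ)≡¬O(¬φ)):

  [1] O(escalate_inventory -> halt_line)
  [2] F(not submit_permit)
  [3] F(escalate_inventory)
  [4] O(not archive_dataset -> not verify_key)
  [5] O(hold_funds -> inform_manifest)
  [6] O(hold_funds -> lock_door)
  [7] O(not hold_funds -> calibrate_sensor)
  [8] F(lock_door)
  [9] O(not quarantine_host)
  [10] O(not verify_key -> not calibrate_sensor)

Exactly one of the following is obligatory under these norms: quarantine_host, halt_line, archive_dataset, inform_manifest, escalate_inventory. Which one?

Premise 8 is F(lock_door), i.e. O(not lock_door).
The contrapositive of premise 6 (O(hold_funds -> lock_door)) is O(not lock_door -> not hold_funds), and O(not lock_door) is already established, so O(not hold_funds).
From O(not hold_funds) and premise 7, O(not hold_funds -> calibrate_sensor), we obtain O(calibrate_sensor).
The contrapositive of premise 10 (O(not verify_key -> not calibrate_sensor)) is O(calibrate_sensor -> verify_key), and O(calibrate_sensor) is already established, so O(verify_key).
The contrapositive of premise 4 (O(not archive_dataset -> not verify_key)) is O(verify_key -> archive_dataset), and O(verify_key) is already established, so O(archive_dataset).
So O(archive_dataset) holds — archive_dataset is obligatory. None of the other listed options is made obligatory by any chain of premises.

archive_dataset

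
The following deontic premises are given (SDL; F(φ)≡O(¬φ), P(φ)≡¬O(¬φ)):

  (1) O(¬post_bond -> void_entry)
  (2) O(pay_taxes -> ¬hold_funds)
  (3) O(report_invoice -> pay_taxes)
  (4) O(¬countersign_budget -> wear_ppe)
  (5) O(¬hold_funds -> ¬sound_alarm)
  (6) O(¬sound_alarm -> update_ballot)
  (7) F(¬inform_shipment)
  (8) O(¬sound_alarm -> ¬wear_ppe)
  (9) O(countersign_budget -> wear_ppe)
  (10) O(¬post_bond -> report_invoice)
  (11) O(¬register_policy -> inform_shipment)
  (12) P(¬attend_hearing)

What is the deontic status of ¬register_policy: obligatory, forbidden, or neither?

Premise 11 is O(¬register_policy -> inform_shipment); even if O(inform_shipment) held, inferring O(¬register_policy) would be affirming the consequent — invalid.
No premise or chain of K-axiom applications forces O(¬register_policy), and none forces O(register_policy). So ¬register_policy is neither obligatory nor forbidden under these norms.

Neither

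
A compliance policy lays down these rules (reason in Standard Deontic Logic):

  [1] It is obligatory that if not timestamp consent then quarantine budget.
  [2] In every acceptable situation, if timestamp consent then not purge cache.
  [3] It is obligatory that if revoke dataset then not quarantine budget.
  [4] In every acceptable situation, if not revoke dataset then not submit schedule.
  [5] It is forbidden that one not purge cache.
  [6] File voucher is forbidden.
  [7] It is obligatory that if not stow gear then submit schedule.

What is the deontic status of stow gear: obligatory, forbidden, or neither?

Obligatory

F(¬purge_cache) at premise 5 means O(purge_cache).
Premise 2, O(timestamp_consent → ¬purge_cache), contraposes to O(purge_cache → ¬timestamp_consent); with O(purge_cache) we get O(¬timestamp_consent).
From O(¬timestamp_consent) and premise 1, O(¬timestamp_consent → quarantine_budget), we obtain O(quarantine_budget).
Premise 3 is O(revoke_dataset → ¬quarantine_budget); contrapositively O(quarantine_budget → ¬revoke_dataset). Since O(quarantine_budget) holds, K gives O(¬revoke_dataset).
Premise 4 is O(¬revoke_dataset → ¬submit_schedule); since O(¬revoke_dataset), deontic closure gives O(¬submit_schedule).
Premise 7 is O(¬stow_gear → submit_schedule); contrapositively O(¬submit_schedule → stow_gear). Since O(¬submit_schedule) holds, K gives O(stow_gear).
Premise 6 does not contribute to this derivation.
Hence stow_gear is obligatory.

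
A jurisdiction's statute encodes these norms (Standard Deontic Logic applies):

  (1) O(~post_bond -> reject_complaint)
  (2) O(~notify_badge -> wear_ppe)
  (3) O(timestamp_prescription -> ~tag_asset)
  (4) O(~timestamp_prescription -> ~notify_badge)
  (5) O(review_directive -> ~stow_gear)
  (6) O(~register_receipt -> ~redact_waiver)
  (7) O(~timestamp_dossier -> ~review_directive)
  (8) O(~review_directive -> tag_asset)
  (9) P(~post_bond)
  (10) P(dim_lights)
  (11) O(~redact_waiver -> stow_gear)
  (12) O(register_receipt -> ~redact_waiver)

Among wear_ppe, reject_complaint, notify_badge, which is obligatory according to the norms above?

Premises 6 and 12 are O(~register_receipt -> ~redact_waiver) and O(register_receipt -> ~redact_waiver); every ideal world satisfies ~register_receipt or register_receipt, so in either case ~redact_waiver holds — hence O(~redact_waiver).
Premise 11 is O(~redact_waiver -> stow_gear); since O(~redact_waiver), deontic closure gives O(stow_gear).
Premise 5, O(review_directive -> ~stow_gear), contraposes to O(stow_gear -> ~review_directive); with O(stow_gear) we get O(~review_directive).
Applying K to premise 8 (O(~review_directive -> tag_asset)) and O(~review_directive) yields O(tag_asset).
Premise 3, O(timestamp_prescription -> ~tag_asset), contraposes to O(tag_asset -> ~timestamp_prescription); with O(tag_asset) we get O(~timestamp_prescription).
With premise 4, O(~timestamp_prescription -> ~notify_badge), the K-axiom yields O(~notify_badge).
From O(~notify_badge) and premise 2, O(~notify_badge -> wear_ppe), we obtain O(wear_ppe).
So O(wear_ppe) holds — wear_ppe is obligatory. None of the other listed options is made obligatory by any chain of premises.

wear_ppe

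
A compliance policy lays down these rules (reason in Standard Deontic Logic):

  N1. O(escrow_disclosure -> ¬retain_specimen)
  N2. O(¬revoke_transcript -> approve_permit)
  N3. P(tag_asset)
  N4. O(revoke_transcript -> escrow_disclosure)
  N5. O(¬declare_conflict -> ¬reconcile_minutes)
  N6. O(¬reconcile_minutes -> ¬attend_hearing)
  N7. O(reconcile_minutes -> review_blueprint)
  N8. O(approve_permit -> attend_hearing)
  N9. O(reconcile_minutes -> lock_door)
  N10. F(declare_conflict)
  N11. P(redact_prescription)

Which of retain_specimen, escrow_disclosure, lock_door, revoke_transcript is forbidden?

Premise 10 is F(declare_conflict), i.e. O(¬declare_conflict).
Premise 5 is O(¬declare_conflict -> ¬reconcile_minutes); since O(¬declare_conflict), deontic closure gives O(¬reconcile_minutes).
Premise 6 is O(¬reconcile_minutes -> ¬attend_hearing); since O(¬reconcile_minutes), deontic closure gives O(¬attend_hearing).
Premise 8, O(approve_permit -> attend_hearing), contraposes to O(¬attend_hearing -> ¬approve_permit); with O(¬attend_hearing) we get O(¬approve_permit).
Premise 2, O(¬revoke_transcript -> approve_permit), contraposes to O(¬approve_permit -> revoke_transcript); with O(¬approve_permit) we get O(revoke_transcript).
Applying K to premise 4 (O(revoke_transcript -> escrow_disclosure)) and O(revoke_transcript) yields O(escrow_disclosure).
From O(escrow_disclosure) and premise 1, O(escrow_disclosure -> ¬retain_specimen), we obtain O(¬retain_specimen).
So O(¬retain_specimen) holds, i.e. retain_specimen is forbidden. None of the other listed options is forbidden under the premises.

retain_specimen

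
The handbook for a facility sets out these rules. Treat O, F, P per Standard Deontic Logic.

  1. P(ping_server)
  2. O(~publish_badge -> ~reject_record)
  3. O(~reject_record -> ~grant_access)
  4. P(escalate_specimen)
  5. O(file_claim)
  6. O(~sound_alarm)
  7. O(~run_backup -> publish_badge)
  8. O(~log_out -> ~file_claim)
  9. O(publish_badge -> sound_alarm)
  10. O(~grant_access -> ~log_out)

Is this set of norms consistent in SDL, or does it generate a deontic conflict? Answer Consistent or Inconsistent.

From premise 5 we have O(file_claim).
The contrapositive of premise 8 (O(~log_out -> ~file_claim)) is O(file_claim -> log_out), and O(file_claim) is already established, so O(log_out).
Premise 10 is O(~grant_access -> ~log_out); contrapositively O(log_out -> grant_access). Since O(log_out) holds, K gives O(grant_access).
The contrapositive of premise 3 (O(~reject_record -> ~grant_access)) is O(grant_access -> reject_record), and O(grant_access) is already established, so O(reject_record).
Premise 2, O(~publish_badge -> ~reject_record), contraposes to O(reject_record -> publish_badge); with O(reject_record) we get O(publish_badge).
With premise 9, O(publish_badge -> sound_alarm), the K-axiom yields O(sound_alarm).
But premise 6 directly asserts O(~sound_alarm).
We now have both O(sound_alarm) and O(~sound_alarm) — sound_alarm is simultaneously obligatory and forbidden, violating the D-axiom.

Inconsistent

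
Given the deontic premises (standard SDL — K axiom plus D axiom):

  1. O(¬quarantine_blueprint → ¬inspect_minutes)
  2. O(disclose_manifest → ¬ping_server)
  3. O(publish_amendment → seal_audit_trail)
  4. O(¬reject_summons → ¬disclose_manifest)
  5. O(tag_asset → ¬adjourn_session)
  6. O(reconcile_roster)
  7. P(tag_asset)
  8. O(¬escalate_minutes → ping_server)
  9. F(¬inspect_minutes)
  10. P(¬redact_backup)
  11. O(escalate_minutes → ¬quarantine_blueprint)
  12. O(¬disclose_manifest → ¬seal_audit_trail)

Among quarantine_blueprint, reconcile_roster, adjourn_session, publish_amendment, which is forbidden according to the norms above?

publish_amendment

F(¬inspect_minutes) at premise 9 means O(inspect_minutes).
The contrapositive of premise 1 (O(¬quarantine_blueprint → ¬inspect_minutes)) is O(inspect_minutes → quarantine_blueprint), and O(inspect_minutes) is already established, so O(quarantine_blueprint).
Premise 11, O(escalate_minutes → ¬quarantine_blueprint), contraposes to O(quarantine_blueprint → ¬escalate_minutes); with O(quarantine_blueprint) we get O(¬escalate_minutes).
Premise 8 is O(¬escalate_minutes → ping_server); since O(¬escalate_minutes), deontic closure gives O(ping_server).
Premise 2, O(disclose_manifest → ¬ping_server), contraposes to O(ping_server → ¬disclose_manifest); with O(ping_server) we get O(¬disclose_manifest).
Premise 12 is O(¬disclose_manifest → ¬seal_audit_trail); since O(¬disclose_manifest), deontic closure gives O(¬seal_audit_trail).
Premise 3, O(publish_amendment → seal_audit_trail), contraposes to O(¬seal_audit_trail → ¬publish_amendment); with O(¬seal_audit_trail) we get O(¬publish_amendment).
So O(¬publish_amendment) holds, i.e. publish_amendment is forbidden. None of the other listed options is forbidden under the premises.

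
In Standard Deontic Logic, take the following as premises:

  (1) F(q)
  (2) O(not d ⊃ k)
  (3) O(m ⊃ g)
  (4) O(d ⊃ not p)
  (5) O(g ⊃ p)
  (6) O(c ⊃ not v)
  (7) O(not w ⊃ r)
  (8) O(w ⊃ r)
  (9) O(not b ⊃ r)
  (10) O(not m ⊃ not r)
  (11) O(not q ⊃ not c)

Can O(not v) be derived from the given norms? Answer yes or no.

Premise 6 is O(c ⊃ not v), but O(c) is not derivable from the premises, so it does not yield O(not v).
No other premise forces O(not v). An ideal world satisfying every premise can still have not v false, so O(not v) is not derivable.

No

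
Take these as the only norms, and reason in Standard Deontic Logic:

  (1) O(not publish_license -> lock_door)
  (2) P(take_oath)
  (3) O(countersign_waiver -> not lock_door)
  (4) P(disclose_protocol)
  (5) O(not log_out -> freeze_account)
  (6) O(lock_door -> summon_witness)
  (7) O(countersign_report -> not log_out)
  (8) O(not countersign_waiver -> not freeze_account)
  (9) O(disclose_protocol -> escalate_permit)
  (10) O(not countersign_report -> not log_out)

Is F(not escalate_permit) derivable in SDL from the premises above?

No

Premise 9 is O(disclose_protocol -> escalate_permit), but O(disclose_protocol) is not derivable from the premises (the permission P(disclose_protocol) asserts only not O(not disclose_protocol), not O(disclose_protocol)), so it does not yield O(escalate_permit).
No other premise forces O(escalate_permit). An ideal world satisfying every premise can still have not escalate_permit true, so F(not escalate_permit) is not derivable.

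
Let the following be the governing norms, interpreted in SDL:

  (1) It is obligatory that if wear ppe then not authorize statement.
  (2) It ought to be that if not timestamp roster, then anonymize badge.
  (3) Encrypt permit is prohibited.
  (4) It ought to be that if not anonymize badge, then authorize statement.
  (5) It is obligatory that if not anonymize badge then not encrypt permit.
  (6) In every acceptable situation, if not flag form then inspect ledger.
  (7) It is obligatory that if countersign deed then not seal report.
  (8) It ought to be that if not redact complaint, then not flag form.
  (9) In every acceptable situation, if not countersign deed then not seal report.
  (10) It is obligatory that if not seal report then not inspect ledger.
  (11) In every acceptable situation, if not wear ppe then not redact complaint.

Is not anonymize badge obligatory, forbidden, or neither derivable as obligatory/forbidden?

Forbidden

Premises 7 and 9 are O(countersign_deed → ¬seal_report) and O(¬countersign_deed → ¬seal_report); every ideal world satisfies countersign_deed or ¬countersign_deed, so in either case ¬seal_report holds — hence O(¬seal_report).
Applying K to premise 10 (O(¬seal_report → ¬inspect_ledger)) and O(¬seal_report) yields O(¬inspect_ledger).
The contrapositive of premise 6 (O(¬flag_form → inspect_ledger)) is O(¬inspect_ledger → flag_form), and O(¬inspect_ledger) is already established, so O(flag_form).
The contrapositive of premise 8 (O(¬redact_complaint → ¬flag_form)) is O(flag_form → redact_complaint), and O(flag_form) is already established, so O(redact_complaint).
The contrapositive of premise 11 (O(¬wear_ppe → ¬redact_complaint)) is O(redact_complaint → wear_ppe), and O(redact_complaint) is already established, so O(wear_ppe).
With premise 1, O(wear_ppe → ¬authorize_statement), the K-axiom yields O(¬authorize_statement).
Premise 4, O(¬anonymize_badge → authorize_statement), contraposes to O(¬authorize_statement → anonymize_badge); with O(¬authorize_statement) we get O(anonymize_badge).
Premises 2, 3, 5 do not contribute to this derivation.
Thus O(anonymize_badge), which is F(¬anonymize_badge): ¬anonymize_badge is forbidden.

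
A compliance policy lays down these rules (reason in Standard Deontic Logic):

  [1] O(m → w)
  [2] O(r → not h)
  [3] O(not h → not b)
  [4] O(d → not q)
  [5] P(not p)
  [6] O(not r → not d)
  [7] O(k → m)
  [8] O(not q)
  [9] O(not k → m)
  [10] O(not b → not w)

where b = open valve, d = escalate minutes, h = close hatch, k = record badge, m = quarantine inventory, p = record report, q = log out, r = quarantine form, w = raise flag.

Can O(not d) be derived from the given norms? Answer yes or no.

Yes

By case analysis on not k: premise 9 gives O(not k → m) and premise 7 gives O(k → m), so O(m) either way.
Premise 1 is O(m → w); since O(m), deontic closure gives O(w).
Premise 10 is O(not b → not w); contrapositively O(w → b). Since O(w) holds, K gives O(b).
Premise 3, O(not h → not b), contraposes to O(b → h); with O(b) we get O(h).
Premise 2 is O(r → not h); contrapositively O(h → not r). Since O(h) holds, K gives O(not r).
Premise 6 is O(not r → not d); since O(not r), deontic closure gives O(not d).
Premises 4, 5, 8 do not contribute to this derivation.
So O(not d) follows.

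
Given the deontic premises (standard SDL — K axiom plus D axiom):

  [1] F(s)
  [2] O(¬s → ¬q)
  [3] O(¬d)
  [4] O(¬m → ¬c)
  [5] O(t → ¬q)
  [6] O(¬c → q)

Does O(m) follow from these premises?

Yes

Premise 1, F(s), is equivalent to O(¬s).
With premise 2, O(¬s → ¬q), the K-axiom yields O(¬q).
Premise 6 is O(¬c → q); contrapositively O(¬q → c). Since O(¬q) holds, K gives O(c).
Premise 4, O(¬m → ¬c), contraposes to O(c → m); with O(c) we get O(m).
Premises 3, 5 do not contribute to this derivation.
So O(m) follows.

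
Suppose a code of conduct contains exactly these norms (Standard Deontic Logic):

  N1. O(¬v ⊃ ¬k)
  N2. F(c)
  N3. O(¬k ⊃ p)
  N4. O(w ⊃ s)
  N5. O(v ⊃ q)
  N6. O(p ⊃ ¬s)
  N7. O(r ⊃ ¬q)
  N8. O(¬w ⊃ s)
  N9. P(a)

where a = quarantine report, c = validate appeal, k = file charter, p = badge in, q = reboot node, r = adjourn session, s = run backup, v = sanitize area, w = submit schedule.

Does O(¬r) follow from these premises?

Yes

Premises 8 and 4 cover both cases: O(¬w ⊃ s) and O(w ⊃ s). Since ¬w ∨ w is a tautology, O(s) follows.
Premise 6, O(p ⊃ ¬s), contraposes to O(s ⊃ ¬p); with O(s) we get O(¬p).
The contrapositive of premise 3 (O(¬k ⊃ p)) is O(¬p ⊃ k), and O(¬p) is already established, so O(k).
Premise 1, O(¬v ⊃ ¬k), contraposes to O(k ⊃ v); with O(k) we get O(v).
Premise 5 is O(v ⊃ q); since O(v), deontic closure gives O(q).
The contrapositive of premise 7 (O(r ⊃ ¬q)) is O(q ⊃ ¬r), and O(q) is already established, so O(¬r).
Premises 2, 9 do not contribute to this derivation.
So O(¬r) follows.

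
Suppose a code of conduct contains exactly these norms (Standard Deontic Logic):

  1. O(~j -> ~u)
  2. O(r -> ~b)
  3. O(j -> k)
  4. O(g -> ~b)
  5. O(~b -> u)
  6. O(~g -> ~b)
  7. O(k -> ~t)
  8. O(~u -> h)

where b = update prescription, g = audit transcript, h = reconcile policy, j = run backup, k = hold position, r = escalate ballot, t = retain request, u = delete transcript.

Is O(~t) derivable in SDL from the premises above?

Premises 4 and 6 are O(g -> ~b) and O(~g -> ~b); every ideal world satisfies g or ~g, so in either case ~b holds — hence O(~b).
From O(~b) and premise 5, O(~b -> u), we obtain O(u).
Premise 1 is O(~j -> ~u); contrapositively O(u -> j). Since O(u) holds, K gives O(j).
With premise 3, O(j -> k), the K-axiom yields O(k).
Premise 7 is O(k -> ~t); since O(k), deontic closure gives O(~t).
Premises 2, 8 do not contribute to this derivation.
So O(~t) follows.

Yes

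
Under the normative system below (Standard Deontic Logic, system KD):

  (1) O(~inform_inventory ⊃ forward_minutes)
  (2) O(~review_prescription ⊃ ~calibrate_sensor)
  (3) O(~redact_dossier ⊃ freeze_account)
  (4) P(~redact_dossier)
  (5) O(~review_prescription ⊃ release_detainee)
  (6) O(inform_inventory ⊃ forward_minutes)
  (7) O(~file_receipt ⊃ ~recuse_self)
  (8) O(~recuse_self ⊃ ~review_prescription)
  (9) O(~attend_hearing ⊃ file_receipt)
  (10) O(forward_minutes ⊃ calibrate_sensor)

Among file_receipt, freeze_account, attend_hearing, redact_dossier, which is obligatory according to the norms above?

Premises 1 and 6 cover both cases: O(~inform_inventory ⊃ forward_minutes) and O(inform_inventory ⊃ forward_minutes). Since ~inform_inventory ∨ inform_inventory is a tautology, O(forward_minutes) follows.
From O(forward_minutes) and premise 10, O(forward_minutes ⊃ calibrate_sensor), we obtain O(calibrate_sensor).
The contrapositive of premise 2 (O(~review_prescription ⊃ ~calibrate_sensor)) is O(calibrate_sensor ⊃ review_prescription), and O(calibrate_sensor) is already established, so O(review_prescription).
The contrapositive of premise 8 (O(~recuse_self ⊃ ~review_prescription)) is O(review_prescription ⊃ recuse_self), and O(review_prescription) is already established, so O(recuse_self).
Premise 7, O(~file_receipt ⊃ ~recuse_self), contraposes to O(recuse_self ⊃ file_receipt); with O(recuse_self) we get O(file_receipt).
So O(file_receipt) holds — file_receipt is obligatory. None of the other listed options is made obligatory by any chain of premises.

file_receipt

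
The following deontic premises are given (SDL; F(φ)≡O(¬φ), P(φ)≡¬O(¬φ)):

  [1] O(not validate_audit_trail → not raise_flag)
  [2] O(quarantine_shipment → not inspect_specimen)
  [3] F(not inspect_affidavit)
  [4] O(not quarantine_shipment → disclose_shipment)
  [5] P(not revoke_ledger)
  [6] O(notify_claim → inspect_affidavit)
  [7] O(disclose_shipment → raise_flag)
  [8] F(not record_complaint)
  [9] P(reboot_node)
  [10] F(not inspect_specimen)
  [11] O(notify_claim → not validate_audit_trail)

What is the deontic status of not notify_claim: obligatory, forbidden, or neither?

Obligatory

Premise 10 is F(not inspect_specimen), i.e. O(inspect_specimen).
Premise 2 is O(quarantine_shipment → not inspect_specimen); contrapositively O(inspect_specimen → not quarantine_shipment). Since O(inspect_specimen) holds, K gives O(not quarantine_shipment).
From O(not quarantine_shipment) and premise 4, O(not quarantine_shipment → disclose_shipment), we obtain O(disclose_shipment).
With premise 7, O(disclose_shipment → raise_flag), the K-axiom yields O(raise_flag).
Premise 1, O(not validate_audit_trail → not raise_flag), contraposes to O(raise_flag → validate_audit_trail); with O(raise_flag) we get O(validate_audit_trail).
Premise 11 is O(notify_claim → not validate_audit_trail); contrapositively O(validate_audit_trail → not notify_claim). Since O(validate_audit_trail) holds, K gives O(not notify_claim).
Premises 3, 5, 6, 8, 9 do not contribute to this derivation.
Hence not notify_claim is obligatory.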